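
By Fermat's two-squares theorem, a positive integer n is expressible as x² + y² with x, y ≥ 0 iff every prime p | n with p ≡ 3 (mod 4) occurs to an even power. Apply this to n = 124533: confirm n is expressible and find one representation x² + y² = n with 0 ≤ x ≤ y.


Step 1: Factor n = 124533 = 3^2 · 101 · 137.
Step 2: Check the mod-4 condition on each prime factor: 3 ≡ 3 (mod 4), exponent 2 (must be even); 101 ≡ 1 (mod 4), exponent 1; 137 ≡ 1 (mod 4), exponent 1.
All primes ≡ 3 (mod 4) appear to even exponent (or don't appear), so by the two-squares theorem n IS expressible as a sum of two squares.
Step 3: Build a representation. Group n = k² · m with k = 3 and m = 101 · 137 = 13837 (a product of primes ≡ 1 (mod 4)); a representation of m scales to one of n via (k·x)² + (k·y)² = k²(x² + y²). Each prime p ≡ 1 (mod 4) is itself a sum of two squares; find a² by testing p − a² for a perfect square:
  101: 101 − 1² = 100 = 10² ⇒ 101 = 1² + 10².
  137: 137 − 1² = 136, 137 − 2² = 133, 137 − 3² = 128, 137 − 4² = 121 = 11² ⇒ 137 = 4² + 11².
  Combine using the Brahmagupta–Fibonacci identity (a² + b²)(c² + d²) = (ac − bd)² + (ad + bc)² = (ac + bd)² + (ad − bc)²:
  101 · 137 = 13837: from (1² + 10²)(4² + 11²), take (1·4 − 10·11, 1·11 + 10·4) = (4 − 110, 11 + 40) = (-106, 51); dropping signs (only squares matter) gives (106, 51); check 106² + 51² = 11236 + 2601 = 13837 ✓.
  Scale by k = 3: (3·106, 3·51) = (318, 153).
Step 4: Order so x ≤ y and verify: 153² + 318² = 23409 + 101124 = 124533 = n. ✓

n = 124533 = 153² + 318² (one valid representation with x ≤ y).


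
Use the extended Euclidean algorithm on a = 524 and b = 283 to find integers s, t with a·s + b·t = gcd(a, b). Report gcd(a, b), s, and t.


Euclidean algorithm on (524, 283) — divide until remainder is 0:
  524 = 1 · 283 + 241
  283 = 1 · 241 + 42
  241 = 5 · 42 + 31
  42 = 1 · 31 + 11
  31 = 2 · 11 + 9
  11 = 1 · 9 + 2
  9 = 4 · 2 + 1
  2 = 2 · 1 + 0
gcd(524, 283) = 1.
Track Bezout coefficients alongside the remainders: start with r₀ = 524 = a·1 + b·0 (s = 1, t = 0) and r₁ = 283 = a·0 + b·1 (s = 0, t = 1); each new remainder r_{k+1} = r_{k-1} − q_k·r_k inherits s_{k+1} = s_{k-1} − q_k·s_k, t_{k+1} = t_{k-1} − q_k·t_k, so r_k = a·s_k + b·t_k at every step:
  q = 1: r = 241, s = 1 − 1·0 = 1, t = 0 − 1·1 = -1  (check: 524·1 + 283·(-1) = 241)
  q = 1: r = 42, s = 0 − 1·1 = -1, t = 1 − 1·(-1) = 2  (check: 524·(-1) + 283·2 = 42)
  q = 5: r = 31, s = 1 − 5·(-1) = 6, t = -1 − 5·2 = -11  (check: 524·6 + 283·(-11) = 31)
  q = 1: r = 11, s = -1 − 1·6 = -7, t = 2 − 1·(-11) = 13  (check: 524·(-7) + 283·13 = 11)
  q = 2: r = 9, s = 6 − 2·(-7) = 20, t = -11 − 2·13 = -37  (check: 524·20 + 283·(-37) = 9)
  q = 1: r = 2, s = -7 − 1·20 = -27, t = 13 − 1·(-37) = 50  (check: 524·(-27) + 283·50 = 2)
  q = 4: r = 1, s = 20 − 4·(-27) = 128, t = -37 − 4·50 = -237  (check: 524·128 + 283·(-237) = 1)
The row with r = 1 (the gcd) gives the Bezout coefficients s = 128, t = -237.
Result: 524 · (128) + 283 · (-237) = 1.

gcd(524, 283) = 1; s = 128, t = -237 (check: 524·128 + 283·(-237) = 1).


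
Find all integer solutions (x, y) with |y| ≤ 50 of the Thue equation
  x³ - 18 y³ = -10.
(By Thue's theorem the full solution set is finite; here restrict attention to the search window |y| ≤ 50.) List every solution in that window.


The equation is x³ - 18y³ = -10. For fixed y, x³ = 18·y³ − 10, so a solution requires the RHS to be a perfect cube.
Strategy: iterate y from -50 to 50, compute RHS = 18·y³ − 10, and check whether it is a (positive or negative) perfect cube.
Check small values of y:
  y = 0: RHS = -10 is not a perfect cube.
  y = 1: RHS = 8 = (2)³ ⇒ x = 2 works.
  y = -1: RHS = -28 is not a perfect cube.
  y = 2: RHS = 134 is not a perfect cube.
  y = -2: RHS = -154 is not a perfect cube.
  y = 3: RHS = 476 is not a perfect cube.
  y = -3: RHS = -496 is not a perfect cube.
Continuing the search up to |y| = 50 finds no further solutions beyond those listed.
Collected solutions: (2, 1).

Solutions (with |y| ≤ 50): (2, 1).


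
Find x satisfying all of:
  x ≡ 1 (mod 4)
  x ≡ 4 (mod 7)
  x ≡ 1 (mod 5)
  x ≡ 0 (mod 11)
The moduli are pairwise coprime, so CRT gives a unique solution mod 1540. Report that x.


Product of moduli M = 4 · 7 · 5 · 11 = 1540.
Merge one congruence at a time:
  Start: x ≡ 1 (mod 4).
  Combine with x ≡ 4 (mod 7); new modulus lcm = 28.
    Write x = 1 + 4·t and substitute into x ≡ 4 (mod 7): 4·t ≡ 4 − 1 = 3 (mod 7).
    The inverse of 4 mod 7 is 2 (since 4·2 = 8 = 1·7 + 1), so t ≡ 2·3 = 6 ≡ 6 (mod 7).
    Then x = 1 + 4·6 = 25, valid modulo lcm(4, 7) = 28: x ≡ 25 (mod 28).
  Combine with x ≡ 1 (mod 5); new modulus lcm = 140.
    Write x = 25 + 28·t and substitute into x ≡ 1 (mod 5): 28·t ≡ 1 − 25 = -24 (mod 5).
    Reduce coefficients mod 5: 3·t ≡ 1 (mod 5).
    The inverse of 3 mod 5 is 2 (since 3·2 = 6 = 1·5 + 1), so t ≡ 2·1 = 2 ≡ 2 (mod 5).
    Then x = 25 + 28·2 = 81, valid modulo lcm(28, 5) = 140: x ≡ 81 (mod 140).
  Combine with x ≡ 0 (mod 11); new modulus lcm = 1540.
    Write x = 81 + 140·t and substitute into x ≡ 0 (mod 11): 140·t ≡ 0 − 81 = -81 (mod 11).
    Reduce coefficients mod 11: 8·t ≡ 7 (mod 11).
    The inverse of 8 mod 11 is 7 (since 8·7 = 56 = 5·11 + 1), so t ≡ 7·7 = 49 ≡ 5 (mod 11).
    Then x = 81 + 140·5 = 781, valid modulo lcm(140, 11) = 1540: x ≡ 781 (mod 1540).
Verify against each original: 781 mod 4 = 1, 781 mod 7 = 4, 781 mod 5 = 1, 781 mod 11 = 0.

x ≡ 781 (mod 1540).


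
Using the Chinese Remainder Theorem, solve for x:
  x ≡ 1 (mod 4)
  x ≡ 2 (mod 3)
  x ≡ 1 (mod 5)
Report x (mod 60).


Moduli 4, 3, 5 are pairwise coprime; by CRT there is a unique solution modulo M = 4 · 3 · 5 = 60.
Solve pairwise, accumulating the modulus:
  Start with x ≡ 1 (mod 4).
  Combine with x ≡ 2 (mod 3): since gcd(4, 3) = 1, we get a unique residue mod 12.
    Write x = 1 + 4·t and substitute into x ≡ 2 (mod 3): 4·t ≡ 2 − 1 = 1 (mod 3).
    Reduce coefficients mod 3: 1·t ≡ 1 (mod 3).
    So t ≡ 1 (mod 3).
    Then x = 1 + 4·1 = 5, valid modulo lcm(4, 3) = 12: x ≡ 5 (mod 12).
  Combine with x ≡ 1 (mod 5): since gcd(12, 5) = 1, we get a unique residue mod 60.
    Write x = 5 + 12·t and substitute into x ≡ 1 (mod 5): 12·t ≡ 1 − 5 = -4 (mod 5).
    Reduce coefficients mod 5: 2·t ≡ 1 (mod 5).
    The inverse of 2 mod 5 is 3 (since 2·3 = 6 = 1·5 + 1), so t ≡ 3·1 = 3 ≡ 3 (mod 5).
    Then x = 5 + 12·3 = 41, valid modulo lcm(12, 5) = 60: x ≡ 41 (mod 60).
Verify: 41 mod 4 = 1 ✓, 41 mod 3 = 2 ✓, 41 mod 5 = 1 ✓.

x ≡ 41 (mod 60).


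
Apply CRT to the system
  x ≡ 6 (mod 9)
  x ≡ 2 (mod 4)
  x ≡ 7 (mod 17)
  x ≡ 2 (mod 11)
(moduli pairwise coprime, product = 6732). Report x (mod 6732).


Product of moduli M = 9 · 4 · 17 · 11 = 6732.
Merge one congruence at a time:
  Start: x ≡ 6 (mod 9).
  Combine with x ≡ 2 (mod 4); new modulus lcm = 36.
    Write x = 6 + 9·t and substitute into x ≡ 2 (mod 4): 9·t ≡ 2 − 6 = -4 (mod 4).
    Reduce coefficients mod 4: 1·t ≡ 0 (mod 4).
    So t ≡ 0 (mod 4).
    Then x = 6 + 9·0 = 6, valid modulo lcm(9, 4) = 36: x ≡ 6 (mod 36).
  Combine with x ≡ 7 (mod 17); new modulus lcm = 612.
    Write x = 6 + 36·t and substitute into x ≡ 7 (mod 17): 36·t ≡ 7 − 6 = 1 (mod 17).
    Reduce coefficients mod 17: 2·t ≡ 1 (mod 17).
    The inverse of 2 mod 17 is 9 (since 2·9 = 18 = 1·17 + 1), so t ≡ 9·1 = 9 ≡ 9 (mod 17).
    Then x = 6 + 36·9 = 330, valid modulo lcm(36, 17) = 612: x ≡ 330 (mod 612).
  Combine with x ≡ 2 (mod 11); new modulus lcm = 6732.
    Write x = 330 + 612·t and substitute into x ≡ 2 (mod 11): 612·t ≡ 2 − 330 = -328 (mod 11).
    Reduce coefficients mod 11: 7·t ≡ 2 (mod 11).
    The inverse of 7 mod 11 is 8 (since 7·8 = 56 = 5·11 + 1), so t ≡ 8·2 = 16 ≡ 5 (mod 11).
    Then x = 330 + 612·5 = 3390, valid modulo lcm(612, 11) = 6732: x ≡ 3390 (mod 6732).
Verify against each original: 3390 mod 9 = 6, 3390 mod 4 = 2, 3390 mod 17 = 7, 3390 mod 11 = 2.

x ≡ 3390 (mod 6732).


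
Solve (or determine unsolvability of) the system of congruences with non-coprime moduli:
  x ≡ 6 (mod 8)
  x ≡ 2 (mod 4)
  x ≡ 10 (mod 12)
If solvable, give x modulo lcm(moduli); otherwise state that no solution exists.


Moduli 8, 4, 12 are not pairwise coprime, so CRT works modulo lcm(m_i) when all pairwise compatibility conditions hold.
Pairwise compatibility: gcd(m_i, m_j) must divide a_i - a_j for every pair.
Merge one congruence at a time:
  Start: x ≡ 6 (mod 8).
  Combine with x ≡ 2 (mod 4): gcd(8, 4) = 4; 2 - 6 = -4, which IS divisible by 4, so compatible.
    Write x = 6 + 8·t and substitute into x ≡ 2 (mod 4): 8·t ≡ 2 − 6 = -4 (mod 4).
    Divide the congruence (and modulus) by g = 4: 2·t ≡ -1 (mod 1).
    Modulo 1 every t works; take t = 0.
    Then x = 6 + 8·0 = 6, valid modulo lcm(8, 4) = 8: x ≡ 6 (mod 8).
  Combine with x ≡ 10 (mod 12): gcd(8, 12) = 4; 10 - 6 = 4, which IS divisible by 4, so compatible.
    Write x = 6 + 8·t and substitute into x ≡ 10 (mod 12): 8·t ≡ 10 − 6 = 4 (mod 12).
    Divide the congruence (and modulus) by g = 4: 2·t ≡ 1 (mod 3).
    The inverse of 2 mod 3 is 2 (since 2·2 = 4 = 1·3 + 1), so t ≡ 2·1 = 2 ≡ 2 (mod 3).
    Then x = 6 + 8·2 = 22, valid modulo lcm(8, 12) = 24: x ≡ 22 (mod 24).
Verify: 22 mod 8 = 6, 22 mod 4 = 2, 22 mod 12 = 10.

x ≡ 22 (mod 24).


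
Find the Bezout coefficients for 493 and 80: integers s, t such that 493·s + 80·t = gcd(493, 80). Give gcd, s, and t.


Euclidean algorithm on (493, 80) — divide until remainder is 0:
  493 = 6 · 80 + 13
  80 = 6 · 13 + 2
  13 = 6 · 2 + 1
  2 = 2 · 1 + 0
gcd(493, 80) = 1.
Track Bezout coefficients alongside the remainders: start with r₀ = 493 = a·1 + b·0 (s = 1, t = 0) and r₁ = 80 = a·0 + b·1 (s = 0, t = 1); each new remainder r_{k+1} = r_{k-1} − q_k·r_k inherits s_{k+1} = s_{k-1} − q_k·s_k, t_{k+1} = t_{k-1} − q_k·t_k, so r_k = a·s_k + b·t_k at every step:
  q = 6: r = 13, s = 1 − 6·0 = 1, t = 0 − 6·1 = -6  (check: 493·1 + 80·(-6) = 13)
  q = 6: r = 2, s = 0 − 6·1 = -6, t = 1 − 6·(-6) = 37  (check: 493·(-6) + 80·37 = 2)
  q = 6: r = 1, s = 1 − 6·(-6) = 37, t = -6 − 6·37 = -228  (check: 493·37 + 80·(-228) = 1)
The row with r = 1 (the gcd) gives the Bezout coefficients s = 37, t = -228.
Result: 493 · (37) + 80 · (-228) = 1.

gcd(493, 80) = 1; s = 37, t = -228 (check: 493·37 + 80·(-228) = 1).


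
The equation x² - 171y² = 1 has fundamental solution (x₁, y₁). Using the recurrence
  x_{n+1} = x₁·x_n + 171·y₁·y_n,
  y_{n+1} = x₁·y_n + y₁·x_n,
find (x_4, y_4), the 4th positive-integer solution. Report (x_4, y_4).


Step 1: Find the fundamental solution (x₁, y₁) of x² - 171y² = 1.
  Expand √171 as a continued fraction. a₀ = ⌊√171⌋ = 13; iterate m_{k+1} = d_k·a_k − m_k, d_{k+1} = (171 − m_{k+1}²)/d_k, a_{k+1} = ⌊(a₀ + m_{k+1})/d_{k+1}⌋ (starting m₀ = 0, d₀ = 1), with convergents p_k = a_k·p_{k-1} + p_{k-2}, q_k = a_k·q_{k-1} + q_{k-2} (p₋₁ = 1, q₋₁ = 0):
  k = 0: a₀ = 13; p₀/q₀ = 13/1; p₀² − 171·q₀² = 169 − 171 = -2.
  k = 1: m = 13, d = 2, a = ⌊(13 + 13)/2⌋ = 13; p/q = (13·13 + 1)/(13·1 + 0) = 170/13; p² − 171·q² = 28900 − 28899 = 1.
  The first convergent with p² − 171·q² = 1 gives the fundamental solution (x₁, y₁) = (170, 13).
Step 2: Apply the recurrence (x_{n+1}, y_{n+1}) = (x₁x_n + 171y₁y_n, x₁y_n + y₁x_n) repeatedly.
  From (x_1, y_1) = (170, 13): x_2 = 170·170 + 171·13·13 = 57799; y_2 = 170·13 + 13·170 = 4420.
  From (x_2, y_2) = (57799, 4420): x_3 = 170·57799 + 171·13·4420 = 19651490; y_3 = 170·4420 + 13·57799 = 1502787.
  From (x_3, y_3) = (19651490, 1502787): x_4 = 170·19651490 + 171·13·1502787 = 6681448801; y_4 = 170·1502787 + 13·19651490 = 510943160.
Step 3: Verify x_4² - 171·y_4² = 44641758080384337601 - 44641758080384337600 = 1 (should be 1). ✓

(x_1, y_1) = (170, 13); (x_4, y_4) = (6681448801, 510943160).


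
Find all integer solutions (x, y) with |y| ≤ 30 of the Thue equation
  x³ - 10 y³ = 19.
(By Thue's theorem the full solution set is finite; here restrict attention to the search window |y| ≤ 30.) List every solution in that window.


The equation is x³ - 10y³ = 19. For fixed y, x³ = 10·y³ + 19, so a solution requires the RHS to be a perfect cube.
Strategy: iterate y from -30 to 30, compute RHS = 10·y³ + 19, and check whether it is a (positive or negative) perfect cube.
Check small values of y:
  y = 0: RHS = 19 is not a perfect cube.
  y = 1: RHS = 29 is not a perfect cube.
  y = -1: RHS = 9 is not a perfect cube.
  y = 2: RHS = 99 is not a perfect cube.
  y = -2: RHS = -61 is not a perfect cube.
  y = 3: RHS = 289 is not a perfect cube.
  y = -3: RHS = -251 is not a perfect cube.
Continuing the search up to |y| = 30 finds no solutions either.
No (x, y) in the scanned range satisfies the equation.

No integer solutions with |y| ≤ 30.


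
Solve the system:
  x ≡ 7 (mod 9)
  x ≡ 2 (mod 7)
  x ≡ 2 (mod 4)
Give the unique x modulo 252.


Moduli 9, 7, 4 are pairwise coprime; by CRT there is a unique solution modulo M = 9 · 7 · 4 = 252.
Solve pairwise, accumulating the modulus:
  Start with x ≡ 7 (mod 9).
  Combine with x ≡ 2 (mod 7): since gcd(9, 7) = 1, we get a unique residue mod 63.
    Write x = 7 + 9·t and substitute into x ≡ 2 (mod 7): 9·t ≡ 2 − 7 = -5 (mod 7).
    Reduce coefficients mod 7: 2·t ≡ 2 (mod 7).
    The inverse of 2 mod 7 is 4 (since 2·4 = 8 = 1·7 + 1), so t ≡ 4·2 = 8 ≡ 1 (mod 7).
    Then x = 7 + 9·1 = 16, valid modulo lcm(9, 7) = 63: x ≡ 16 (mod 63).
  Combine with x ≡ 2 (mod 4): since gcd(63, 4) = 1, we get a unique residue mod 252.
    Write x = 16 + 63·t and substitute into x ≡ 2 (mod 4): 63·t ≡ 2 − 16 = -14 (mod 4).
    Reduce coefficients mod 4: 3·t ≡ 2 (mod 4).
    The inverse of 3 mod 4 is 3 (since 3·3 = 9 = 2·4 + 1), so t ≡ 3·2 = 6 ≡ 2 (mod 4).
    Then x = 16 + 63·2 = 142, valid modulo lcm(63, 4) = 252: x ≡ 142 (mod 252).
Verify: 142 mod 9 = 7 ✓, 142 mod 7 = 2 ✓, 142 mod 4 = 2 ✓.

x ≡ 142 (mod 252).


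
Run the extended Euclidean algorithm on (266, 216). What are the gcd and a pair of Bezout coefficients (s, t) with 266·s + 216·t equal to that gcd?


Euclidean algorithm on (266, 216) — divide until remainder is 0:
  266 = 1 · 216 + 50
  216 = 4 · 50 + 16
  50 = 3 · 16 + 2
  16 = 8 · 2 + 0
gcd(266, 216) = 2.
Track Bezout coefficients alongside the remainders: start with r₀ = 266 = a·1 + b·0 (s = 1, t = 0) and r₁ = 216 = a·0 + b·1 (s = 0, t = 1); each new remainder r_{k+1} = r_{k-1} − q_k·r_k inherits s_{k+1} = s_{k-1} − q_k·s_k, t_{k+1} = t_{k-1} − q_k·t_k, so r_k = a·s_k + b·t_k at every step:
  q = 1: r = 50, s = 1 − 1·0 = 1, t = 0 − 1·1 = -1  (check: 266·1 + 216·(-1) = 50)
  q = 4: r = 16, s = 0 − 4·1 = -4, t = 1 − 4·(-1) = 5  (check: 266·(-4) + 216·5 = 16)
  q = 3: r = 2, s = 1 − 3·(-4) = 13, t = -1 − 3·5 = -16  (check: 266·13 + 216·(-16) = 2)
The row with r = 2 (the gcd) gives the Bezout coefficients s = 13, t = -16.
Result: 266 · (13) + 216 · (-16) = 2.

gcd(266, 216) = 2; s = 13, t = -16 (check: 266·13 + 216·(-16) = 2).


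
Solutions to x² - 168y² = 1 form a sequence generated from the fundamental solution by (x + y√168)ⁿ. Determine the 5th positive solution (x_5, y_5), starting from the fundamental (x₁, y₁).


Step 1: Find the fundamental solution (x₁, y₁) of x² - 168y² = 1.
  Expand √168 as a continued fraction. a₀ = ⌊√168⌋ = 12; iterate m_{k+1} = d_k·a_k − m_k, d_{k+1} = (168 − m_{k+1}²)/d_k, a_{k+1} = ⌊(a₀ + m_{k+1})/d_{k+1}⌋ (starting m₀ = 0, d₀ = 1), with convergents p_k = a_k·p_{k-1} + p_{k-2}, q_k = a_k·q_{k-1} + q_{k-2} (p₋₁ = 1, q₋₁ = 0):
  k = 0: a₀ = 12; p₀/q₀ = 12/1; p₀² − 168·q₀² = 144 − 168 = -24.
  k = 1: m = 12, d = 24, a = ⌊(12 + 12)/24⌋ = 1; p/q = (1·12 + 1)/(1·1 + 0) = 13/1; p² − 168·q² = 169 − 168 = 1.
  The first convergent with p² − 168·q² = 1 gives the fundamental solution (x₁, y₁) = (13, 1).
Step 2: Apply the recurrence (x_{n+1}, y_{n+1}) = (x₁x_n + 168y₁y_n, x₁y_n + y₁x_n) repeatedly.
  From (x_1, y_1) = (13, 1): x_2 = 13·13 + 168·1·1 = 337; y_2 = 13·1 + 1·13 = 26.
  From (x_2, y_2) = (337, 26): x_3 = 13·337 + 168·1·26 = 8749; y_3 = 13·26 + 1·337 = 675.
  From (x_3, y_3) = (8749, 675): x_4 = 13·8749 + 168·1·675 = 227137; y_4 = 13·675 + 1·8749 = 17524.
  From (x_4, y_4) = (227137, 17524): x_5 = 13·227137 + 168·1·17524 = 5896813; y_5 = 13·17524 + 1·227137 = 454949.
Step 3: Verify x_5² - 168·y_5² = 34772403556969 - 34772403556968 = 1 (should be 1). ✓

(x_1, y_1) = (13, 1); (x_5, y_5) = (5896813, 454949).


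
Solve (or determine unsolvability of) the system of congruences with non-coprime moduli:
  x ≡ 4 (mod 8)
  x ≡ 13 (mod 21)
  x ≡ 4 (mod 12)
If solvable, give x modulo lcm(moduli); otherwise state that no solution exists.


Moduli 8, 21, 12 are not pairwise coprime, so CRT works modulo lcm(m_i) when all pairwise compatibility conditions hold.
Pairwise compatibility: gcd(m_i, m_j) must divide a_i - a_j for every pair.
Merge one congruence at a time:
  Start: x ≡ 4 (mod 8).
  Combine with x ≡ 13 (mod 21): gcd(8, 21) = 1; 13 - 4 = 9, which IS divisible by 1, so compatible.
    Write x = 4 + 8·t and substitute into x ≡ 13 (mod 21): 8·t ≡ 13 − 4 = 9 (mod 21).
    The inverse of 8 mod 21 is 8 (since 8·8 = 64 = 3·21 + 1), so t ≡ 8·9 = 72 ≡ 9 (mod 21).
    Then x = 4 + 8·9 = 76, valid modulo lcm(8, 21) = 168: x ≡ 76 (mod 168).
  Combine with x ≡ 4 (mod 12): gcd(168, 12) = 12; 4 - 76 = -72, which IS divisible by 12, so compatible.
    Write x = 76 + 168·t and substitute into x ≡ 4 (mod 12): 168·t ≡ 4 − 76 = -72 (mod 12).
    Divide the congruence (and modulus) by g = 12: 14·t ≡ -6 (mod 1).
    Modulo 1 every t works; take t = 0.
    Then x = 76 + 168·0 = 76, valid modulo lcm(168, 12) = 168: x ≡ 76 (mod 168).
Verify: 76 mod 8 = 4, 76 mod 21 = 13, 76 mod 12 = 4.

x ≡ 76 (mod 168).


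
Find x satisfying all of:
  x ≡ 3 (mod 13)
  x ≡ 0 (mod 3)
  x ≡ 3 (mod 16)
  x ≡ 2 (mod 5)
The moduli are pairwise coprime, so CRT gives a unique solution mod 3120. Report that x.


Product of moduli M = 13 · 3 · 16 · 5 = 3120.
Merge one congruence at a time:
  Start: x ≡ 3 (mod 13).
  Combine with x ≡ 0 (mod 3); new modulus lcm = 39.
    Write x = 3 + 13·t and substitute into x ≡ 0 (mod 3): 13·t ≡ 0 − 3 = -3 (mod 3).
    Reduce coefficients mod 3: 1·t ≡ 0 (mod 3).
    So t ≡ 0 (mod 3).
    Then x = 3 + 13·0 = 3, valid modulo lcm(13, 3) = 39: x ≡ 3 (mod 39).
  Combine with x ≡ 3 (mod 16); new modulus lcm = 624.
    Write x = 3 + 39·t and substitute into x ≡ 3 (mod 16): 39·t ≡ 3 − 3 = 0 (mod 16).
    Reduce coefficients mod 16: 7·t ≡ 0 (mod 16).
    The inverse of 7 mod 16 is 7 (since 7·7 = 49 = 3·16 + 1), so t ≡ 7·0 = 0 ≡ 0 (mod 16).
    Then x = 3 + 39·0 = 3, valid modulo lcm(39, 16) = 624: x ≡ 3 (mod 624).
  Combine with x ≡ 2 (mod 5); new modulus lcm = 3120.
    Write x = 3 + 624·t and substitute into x ≡ 2 (mod 5): 624·t ≡ 2 − 3 = -1 (mod 5).
    Reduce coefficients mod 5: 4·t ≡ 4 (mod 5).
    The inverse of 4 mod 5 is 4 (since 4·4 = 16 = 3·5 + 1), so t ≡ 4·4 = 16 ≡ 1 (mod 5).
    Then x = 3 + 624·1 = 627, valid modulo lcm(624, 5) = 3120: x ≡ 627 (mod 3120).
Verify against each original: 627 mod 13 = 3, 627 mod 3 = 0, 627 mod 16 = 3, 627 mod 5 = 2.

x ≡ 627 (mod 3120).


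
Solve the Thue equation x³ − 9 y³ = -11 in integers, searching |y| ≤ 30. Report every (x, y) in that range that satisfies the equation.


The equation is x³ - 9y³ = -11. For fixed y, x³ = 9·y³ − 11, so a solution requires the RHS to be a perfect cube.
Strategy: iterate y from -30 to 30, compute RHS = 9·y³ − 11, and check whether it is a (positive or negative) perfect cube.
Check small values of y:
  y = 0: RHS = -11 is not a perfect cube.
  y = 1: RHS = -2 is not a perfect cube.
  y = -1: RHS = -20 is not a perfect cube.
  y = 2: RHS = 61 is not a perfect cube.
  y = -2: RHS = -83 is not a perfect cube.
  y = 3: RHS = 232 is not a perfect cube.
  y = -3: RHS = -254 is not a perfect cube.
Continuing the search up to |y| = 30 finds no solutions either.
No (x, y) in the scanned range satisfies the equation.

No integer solutions with |y| ≤ 30.


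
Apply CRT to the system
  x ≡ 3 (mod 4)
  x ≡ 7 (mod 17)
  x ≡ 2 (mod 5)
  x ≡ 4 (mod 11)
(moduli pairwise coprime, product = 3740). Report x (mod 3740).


Product of moduli M = 4 · 17 · 5 · 11 = 3740.
Merge one congruence at a time:
  Start: x ≡ 3 (mod 4).
  Combine with x ≡ 7 (mod 17); new modulus lcm = 68.
    Write x = 3 + 4·t and substitute into x ≡ 7 (mod 17): 4·t ≡ 7 − 3 = 4 (mod 17).
    The inverse of 4 mod 17 is 13 (since 4·13 = 52 = 3·17 + 1), so t ≡ 13·4 = 52 ≡ 1 (mod 17).
    Then x = 3 + 4·1 = 7, valid modulo lcm(4, 17) = 68: x ≡ 7 (mod 68).
  Combine with x ≡ 2 (mod 5); new modulus lcm = 340.
    Write x = 7 + 68·t and substitute into x ≡ 2 (mod 5): 68·t ≡ 2 − 7 = -5 (mod 5).
    Reduce coefficients mod 5: 3·t ≡ 0 (mod 5).
    The inverse of 3 mod 5 is 2 (since 3·2 = 6 = 1·5 + 1), so t ≡ 2·0 = 0 ≡ 0 (mod 5).
    Then x = 7 + 68·0 = 7, valid modulo lcm(68, 5) = 340: x ≡ 7 (mod 340).
  Combine with x ≡ 4 (mod 11); new modulus lcm = 3740.
    Write x = 7 + 340·t and substitute into x ≡ 4 (mod 11): 340·t ≡ 4 − 7 = -3 (mod 11).
    Reduce coefficients mod 11: 10·t ≡ 8 (mod 11).
    The inverse of 10 mod 11 is 10 (since 10·10 = 100 = 9·11 + 1), so t ≡ 10·8 = 80 ≡ 3 (mod 11).
    Then x = 7 + 340·3 = 1027, valid modulo lcm(340, 11) = 3740: x ≡ 1027 (mod 3740).
Verify against each original: 1027 mod 4 = 3, 1027 mod 17 = 7, 1027 mod 5 = 2, 1027 mod 11 = 4.

x ≡ 1027 (mod 3740).


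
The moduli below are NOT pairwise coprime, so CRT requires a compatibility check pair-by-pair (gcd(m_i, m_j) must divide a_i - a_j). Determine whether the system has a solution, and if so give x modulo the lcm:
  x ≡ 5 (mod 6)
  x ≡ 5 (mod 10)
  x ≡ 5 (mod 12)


Moduli 6, 10, 12 are not pairwise coprime, so CRT works modulo lcm(m_i) when all pairwise compatibility conditions hold.
Pairwise compatibility: gcd(m_i, m_j) must divide a_i - a_j for every pair.
Merge one congruence at a time:
  Start: x ≡ 5 (mod 6).
  Combine with x ≡ 5 (mod 10): gcd(6, 10) = 2; 5 - 5 = 0, which IS divisible by 2, so compatible.
    Write x = 5 + 6·t and substitute into x ≡ 5 (mod 10): 6·t ≡ 5 − 5 = 0 (mod 10).
    Divide the congruence (and modulus) by g = 2: 3·t ≡ 0 (mod 5).
    The inverse of 3 mod 5 is 2 (since 3·2 = 6 = 1·5 + 1), so t ≡ 2·0 = 0 ≡ 0 (mod 5).
    Then x = 5 + 6·0 = 5, valid modulo lcm(6, 10) = 30: x ≡ 5 (mod 30).
  Combine with x ≡ 5 (mod 12): gcd(30, 12) = 6; 5 - 5 = 0, which IS divisible by 6, so compatible.
    Write x = 5 + 30·t and substitute into x ≡ 5 (mod 12): 30·t ≡ 5 − 5 = 0 (mod 12).
    Divide the congruence (and modulus) by g = 6: 5·t ≡ 0 (mod 2).
    Reduce coefficients mod 2: 1·t ≡ 0 (mod 2).
    So t ≡ 0 (mod 2).
    Then x = 5 + 30·0 = 5, valid modulo lcm(30, 12) = 60: x ≡ 5 (mod 60).
Verify: 5 mod 6 = 5, 5 mod 10 = 5, 5 mod 12 = 5.

x ≡ 5 (mod 60).


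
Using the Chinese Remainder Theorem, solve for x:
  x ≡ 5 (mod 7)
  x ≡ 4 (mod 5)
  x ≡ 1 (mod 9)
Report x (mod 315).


Moduli 7, 5, 9 are pairwise coprime; by CRT there is a unique solution modulo M = 7 · 5 · 9 = 315.
Solve pairwise, accumulating the modulus:
  Start with x ≡ 5 (mod 7).
  Combine with x ≡ 4 (mod 5): since gcd(7, 5) = 1, we get a unique residue mod 35.
    Write x = 5 + 7·t and substitute into x ≡ 4 (mod 5): 7·t ≡ 4 − 5 = -1 (mod 5).
    Reduce coefficients mod 5: 2·t ≡ 4 (mod 5).
    The inverse of 2 mod 5 is 3 (since 2·3 = 6 = 1·5 + 1), so t ≡ 3·4 = 12 ≡ 2 (mod 5).
    Then x = 5 + 7·2 = 19, valid modulo lcm(7, 5) = 35: x ≡ 19 (mod 35).
  Combine with x ≡ 1 (mod 9): since gcd(35, 9) = 1, we get a unique residue mod 315.
    Write x = 19 + 35·t and substitute into x ≡ 1 (mod 9): 35·t ≡ 1 − 19 = -18 (mod 9).
    Reduce coefficients mod 9: 8·t ≡ 0 (mod 9).
    The inverse of 8 mod 9 is 8 (since 8·8 = 64 = 7·9 + 1), so t ≡ 8·0 = 0 ≡ 0 (mod 9).
    Then x = 19 + 35·0 = 19, valid modulo lcm(35, 9) = 315: x ≡ 19 (mod 315).
Verify: 19 mod 7 = 5 ✓, 19 mod 5 = 4 ✓, 19 mod 9 = 1 ✓.

x ≡ 19 (mod 315).


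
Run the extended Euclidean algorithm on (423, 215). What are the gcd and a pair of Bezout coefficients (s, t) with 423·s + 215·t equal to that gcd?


Euclidean algorithm on (423, 215) — divide until remainder is 0:
  423 = 1 · 215 + 208
  215 = 1 · 208 + 7
  208 = 29 · 7 + 5
  7 = 1 · 5 + 2
  5 = 2 · 2 + 1
  2 = 2 · 1 + 0
gcd(423, 215) = 1.
Track Bezout coefficients alongside the remainders: start with r₀ = 423 = a·1 + b·0 (s = 1, t = 0) and r₁ = 215 = a·0 + b·1 (s = 0, t = 1); each new remainder r_{k+1} = r_{k-1} − q_k·r_k inherits s_{k+1} = s_{k-1} − q_k·s_k, t_{k+1} = t_{k-1} − q_k·t_k, so r_k = a·s_k + b·t_k at every step:
  q = 1: r = 208, s = 1 − 1·0 = 1, t = 0 − 1·1 = -1  (check: 423·1 + 215·(-1) = 208)
  q = 1: r = 7, s = 0 − 1·1 = -1, t = 1 − 1·(-1) = 2  (check: 423·(-1) + 215·2 = 7)
  q = 29: r = 5, s = 1 − 29·(-1) = 30, t = -1 − 29·2 = -59  (check: 423·30 + 215·(-59) = 5)
  q = 1: r = 2, s = -1 − 1·30 = -31, t = 2 − 1·(-59) = 61  (check: 423·(-31) + 215·61 = 2)
  q = 2: r = 1, s = 30 − 2·(-31) = 92, t = -59 − 2·61 = -181  (check: 423·92 + 215·(-181) = 1)
The row with r = 1 (the gcd) gives the Bezout coefficients s = 92, t = -181.
Result: 423 · (92) + 215 · (-181) = 1.

gcd(423, 215) = 1; s = 92, t = -181 (check: 423·92 + 215·(-181) = 1).


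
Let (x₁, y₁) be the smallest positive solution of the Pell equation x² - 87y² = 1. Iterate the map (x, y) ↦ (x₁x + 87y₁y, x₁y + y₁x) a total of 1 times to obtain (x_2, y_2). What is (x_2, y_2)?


Step 1: Find the fundamental solution (x₁, y₁) of x² - 87y² = 1.
  Expand √87 as a continued fraction. a₀ = ⌊√87⌋ = 9; iterate m_{k+1} = d_k·a_k − m_k, d_{k+1} = (87 − m_{k+1}²)/d_k, a_{k+1} = ⌊(a₀ + m_{k+1})/d_{k+1}⌋ (starting m₀ = 0, d₀ = 1), with convergents p_k = a_k·p_{k-1} + p_{k-2}, q_k = a_k·q_{k-1} + q_{k-2} (p₋₁ = 1, q₋₁ = 0):
  k = 0: a₀ = 9; p₀/q₀ = 9/1; p₀² − 87·q₀² = 81 − 87 = -6.
  k = 1: m = 9, d = 6, a = ⌊(9 + 9)/6⌋ = 3; p/q = (3·9 + 1)/(3·1 + 0) = 28/3; p² − 87·q² = 784 − 783 = 1.
  The first convergent with p² − 87·q² = 1 gives the fundamental solution (x₁, y₁) = (28, 3).
Step 2: Apply the recurrence (x_{n+1}, y_{n+1}) = (x₁x_n + 87y₁y_n, x₁y_n + y₁x_n) repeatedly.
  From (x_1, y_1) = (28, 3): x_2 = 28·28 + 87·3·3 = 1567; y_2 = 28·3 + 3·28 = 168.
Step 3: Verify x_2² - 87·y_2² = 2455489 - 2455488 = 1 (should be 1). ✓

(x_1, y_1) = (28, 3); (x_2, y_2) = (1567, 168).


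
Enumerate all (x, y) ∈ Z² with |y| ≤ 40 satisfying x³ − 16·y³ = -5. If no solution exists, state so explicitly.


The equation is x³ - 16y³ = -5. For fixed y, x³ = 16·y³ − 5, so a solution requires the RHS to be a perfect cube.
Strategy: iterate y from -40 to 40, compute RHS = 16·y³ − 5, and check whether it is a (positive or negative) perfect cube.
Check small values of y:
  y = 0: RHS = -5 is not a perfect cube.
  y = 1: RHS = 11 is not a perfect cube.
  y = -1: RHS = -21 is not a perfect cube.
  y = 2: RHS = 123 is not a perfect cube.
  y = -2: RHS = -133 is not a perfect cube.
  y = 3: RHS = 427 is not a perfect cube.
  y = -3: RHS = -437 is not a perfect cube.
Continuing the search up to |y| = 40 finds no solutions either.
No (x, y) in the scanned range satisfies the equation.

No integer solutions with |y| ≤ 40.


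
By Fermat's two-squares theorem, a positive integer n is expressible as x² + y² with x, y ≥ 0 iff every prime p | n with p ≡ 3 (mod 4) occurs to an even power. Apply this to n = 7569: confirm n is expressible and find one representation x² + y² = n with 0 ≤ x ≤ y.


Step 1: Factor n = 7569 = 3^2 · 29^2.
Step 2: Check the mod-4 condition on each prime factor: 3 ≡ 3 (mod 4), exponent 2 (must be even); 29 ≡ 1 (mod 4), exponent 2.
All primes ≡ 3 (mod 4) appear to even exponent (or don't appear), so by the two-squares theorem n IS expressible as a sum of two squares.
Step 3: Build a representation. Group n = k² · m with k = 3 and m = 29 · 29 = 841 (a product of primes ≡ 1 (mod 4)); a representation of m scales to one of n via (k·x)² + (k·y)² = k²(x² + y²). Each prime p ≡ 1 (mod 4) is itself a sum of two squares; find a² by testing p − a² for a perfect square:
  29: 29 − 1² = 28, 29 − 2² = 25 = 5² ⇒ 29 = 2² + 5².
  Combine using the Brahmagupta–Fibonacci identity (a² + b²)(c² + d²) = (ac − bd)² + (ad + bc)² = (ac + bd)² + (ad − bc)²:
  29 · 29 = 841: from (2² + 5²)(2² + 5²), take (2·2 − 5·5, 2·5 + 5·2) = (4 − 25, 10 + 10) = (-21, 20); dropping signs (only squares matter) gives (21, 20); check 21² + 20² = 441 + 400 = 841 ✓.
  Scale by k = 3: (3·21, 3·20) = (63, 60).
Step 4: Order so x ≤ y and verify: 60² + 63² = 3600 + 3969 = 7569 = n. ✓

n = 7569 = 60² + 63² (one valid representation with x ≤ y).


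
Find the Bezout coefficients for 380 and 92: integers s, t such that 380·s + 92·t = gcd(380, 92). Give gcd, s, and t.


Euclidean algorithm on (380, 92) — divide until remainder is 0:
  380 = 4 · 92 + 12
  92 = 7 · 12 + 8
  12 = 1 · 8 + 4
  8 = 2 · 4 + 0
gcd(380, 92) = 4.
Track Bezout coefficients alongside the remainders: start with r₀ = 380 = a·1 + b·0 (s = 1, t = 0) and r₁ = 92 = a·0 + b·1 (s = 0, t = 1); each new remainder r_{k+1} = r_{k-1} − q_k·r_k inherits s_{k+1} = s_{k-1} − q_k·s_k, t_{k+1} = t_{k-1} − q_k·t_k, so r_k = a·s_k + b·t_k at every step:
  q = 4: r = 12, s = 1 − 4·0 = 1, t = 0 − 4·1 = -4  (check: 380·1 + 92·(-4) = 12)
  q = 7: r = 8, s = 0 − 7·1 = -7, t = 1 − 7·(-4) = 29  (check: 380·(-7) + 92·29 = 8)
  q = 1: r = 4, s = 1 − 1·(-7) = 8, t = -4 − 1·29 = -33  (check: 380·8 + 92·(-33) = 4)
The row with r = 4 (the gcd) gives the Bezout coefficients s = 8, t = -33.
Result: 380 · (8) + 92 · (-33) = 4.

gcd(380, 92) = 4; s = 8, t = -33 (check: 380·8 + 92·(-33) = 4).


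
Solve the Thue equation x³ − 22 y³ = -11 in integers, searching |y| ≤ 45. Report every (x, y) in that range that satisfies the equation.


The equation is x³ - 22y³ = -11. For fixed y, x³ = 22·y³ − 11, so a solution requires the RHS to be a perfect cube.
Strategy: iterate y from -45 to 45, compute RHS = 22·y³ − 11, and check whether it is a (positive or negative) perfect cube.
Check small values of y:
  y = 0: RHS = -11 is not a perfect cube.
  y = 1: RHS = 11 is not a perfect cube.
  y = -1: RHS = -33 is not a perfect cube.
  y = 2: RHS = 165 is not a perfect cube.
  y = -2: RHS = -187 is not a perfect cube.
  y = 3: RHS = 583 is not a perfect cube.
  y = -3: RHS = -605 is not a perfect cube.
Continuing the search up to |y| = 45 finds no solutions either.
No (x, y) in the scanned range satisfies the equation.

No integer solutions with |y| ≤ 45.


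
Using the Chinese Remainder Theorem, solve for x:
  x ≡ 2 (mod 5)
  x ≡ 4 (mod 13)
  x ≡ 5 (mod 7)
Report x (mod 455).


Moduli 5, 13, 7 are pairwise coprime; by CRT there is a unique solution modulo M = 5 · 13 · 7 = 455.
Solve pairwise, accumulating the modulus:
  Start with x ≡ 2 (mod 5).
  Combine with x ≡ 4 (mod 13): since gcd(5, 13) = 1, we get a unique residue mod 65.
    Write x = 2 + 5·t and substitute into x ≡ 4 (mod 13): 5·t ≡ 4 − 2 = 2 (mod 13).
    The inverse of 5 mod 13 is 8 (since 5·8 = 40 = 3·13 + 1), so t ≡ 8·2 = 16 ≡ 3 (mod 13).
    Then x = 2 + 5·3 = 17, valid modulo lcm(5, 13) = 65: x ≡ 17 (mod 65).
  Combine with x ≡ 5 (mod 7): since gcd(65, 7) = 1, we get a unique residue mod 455.
    Write x = 17 + 65·t and substitute into x ≡ 5 (mod 7): 65·t ≡ 5 − 17 = -12 (mod 7).
    Reduce coefficients mod 7: 2·t ≡ 2 (mod 7).
    The inverse of 2 mod 7 is 4 (since 2·4 = 8 = 1·7 + 1), so t ≡ 4·2 = 8 ≡ 1 (mod 7).
    Then x = 17 + 65·1 = 82, valid modulo lcm(65, 7) = 455: x ≡ 82 (mod 455).
Verify: 82 mod 5 = 2 ✓, 82 mod 13 = 4 ✓, 82 mod 7 = 5 ✓.

x ≡ 82 (mod 455).


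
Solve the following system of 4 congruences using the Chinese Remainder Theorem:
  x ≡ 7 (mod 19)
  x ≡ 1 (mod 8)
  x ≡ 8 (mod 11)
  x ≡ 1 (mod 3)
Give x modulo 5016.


Product of moduli M = 19 · 8 · 11 · 3 = 5016.
Merge one congruence at a time:
  Start: x ≡ 7 (mod 19).
  Combine with x ≡ 1 (mod 8); new modulus lcm = 152.
    Write x = 7 + 19·t and substitute into x ≡ 1 (mod 8): 19·t ≡ 1 − 7 = -6 (mod 8).
    Reduce coefficients mod 8: 3·t ≡ 2 (mod 8).
    The inverse of 3 mod 8 is 3 (since 3·3 = 9 = 1·8 + 1), so t ≡ 3·2 = 6 ≡ 6 (mod 8).
    Then x = 7 + 19·6 = 121, valid modulo lcm(19, 8) = 152: x ≡ 121 (mod 152).
  Combine with x ≡ 8 (mod 11); new modulus lcm = 1672.
    Write x = 121 + 152·t and substitute into x ≡ 8 (mod 11): 152·t ≡ 8 − 121 = -113 (mod 11).
    Reduce coefficients mod 11: 9·t ≡ 8 (mod 11).
    The inverse of 9 mod 11 is 5 (since 9·5 = 45 = 4·11 + 1), so t ≡ 5·8 = 40 ≡ 7 (mod 11).
    Then x = 121 + 152·7 = 1185, valid modulo lcm(152, 11) = 1672: x ≡ 1185 (mod 1672).
  Combine with x ≡ 1 (mod 3); new modulus lcm = 5016.
    Write x = 1185 + 1672·t and substitute into x ≡ 1 (mod 3): 1672·t ≡ 1 − 1185 = -1184 (mod 3).
    Reduce coefficients mod 3: 1·t ≡ 1 (mod 3).
    So t ≡ 1 (mod 3).
    Then x = 1185 + 1672·1 = 2857, valid modulo lcm(1672, 3) = 5016: x ≡ 2857 (mod 5016).
Verify against each original: 2857 mod 19 = 7, 2857 mod 8 = 1, 2857 mod 11 = 8, 2857 mod 3 = 1.

x ≡ 2857 (mod 5016).


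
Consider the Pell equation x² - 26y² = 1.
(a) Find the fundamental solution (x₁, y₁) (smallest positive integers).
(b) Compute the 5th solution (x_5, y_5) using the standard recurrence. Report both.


Step 1: Find the fundamental solution (x₁, y₁) of x² - 26y² = 1.
  Expand √26 as a continued fraction. a₀ = ⌊√26⌋ = 5; iterate m_{k+1} = d_k·a_k − m_k, d_{k+1} = (26 − m_{k+1}²)/d_k, a_{k+1} = ⌊(a₀ + m_{k+1})/d_{k+1}⌋ (starting m₀ = 0, d₀ = 1), with convergents p_k = a_k·p_{k-1} + p_{k-2}, q_k = a_k·q_{k-1} + q_{k-2} (p₋₁ = 1, q₋₁ = 0):
  k = 0: a₀ = 5; p₀/q₀ = 5/1; p₀² − 26·q₀² = 25 − 26 = -1.
  k = 1: m = 5, d = 1, a = ⌊(5 + 5)/1⌋ = 10; p/q = (10·5 + 1)/(10·1 + 0) = 51/10; p² − 26·q² = 2601 − 2600 = 1.
  The first convergent with p² − 26·q² = 1 gives the fundamental solution (x₁, y₁) = (51, 10).
Step 2: Apply the recurrence (x_{n+1}, y_{n+1}) = (x₁x_n + 26y₁y_n, x₁y_n + y₁x_n) repeatedly.
  From (x_1, y_1) = (51, 10): x_2 = 51·51 + 26·10·10 = 5201; y_2 = 51·10 + 10·51 = 1020.
  From (x_2, y_2) = (5201, 1020): x_3 = 51·5201 + 26·10·1020 = 530451; y_3 = 51·1020 + 10·5201 = 104030.
  From (x_3, y_3) = (530451, 104030): x_4 = 51·530451 + 26·10·104030 = 54100801; y_4 = 51·104030 + 10·530451 = 10610040.
  From (x_4, y_4) = (54100801, 10610040): x_5 = 51·54100801 + 26·10·10610040 = 5517751251; y_5 = 51·10610040 + 10·54100801 = 1082120050.
Step 3: Verify x_5² - 26·y_5² = 30445578867912065001 - 30445578867912065000 = 1 (should be 1). ✓

(x_1, y_1) = (51, 10); (x_5, y_5) = (5517751251, 1082120050).


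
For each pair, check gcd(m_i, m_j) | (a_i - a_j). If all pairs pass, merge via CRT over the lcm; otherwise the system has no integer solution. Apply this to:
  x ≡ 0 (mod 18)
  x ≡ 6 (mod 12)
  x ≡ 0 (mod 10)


Moduli 18, 12, 10 are not pairwise coprime, so CRT works modulo lcm(m_i) when all pairwise compatibility conditions hold.
Pairwise compatibility: gcd(m_i, m_j) must divide a_i - a_j for every pair.
Merge one congruence at a time:
  Start: x ≡ 0 (mod 18).
  Combine with x ≡ 6 (mod 12): gcd(18, 12) = 6; 6 - 0 = 6, which IS divisible by 6, so compatible.
    Write x = 0 + 18·t and substitute into x ≡ 6 (mod 12): 18·t ≡ 6 − 0 = 6 (mod 12).
    Divide the congruence (and modulus) by g = 6: 3·t ≡ 1 (mod 2).
    Reduce coefficients mod 2: 1·t ≡ 1 (mod 2).
    So t ≡ 1 (mod 2).
    Then x = 0 + 18·1 = 18, valid modulo lcm(18, 12) = 36: x ≡ 18 (mod 36).
  Combine with x ≡ 0 (mod 10): gcd(36, 10) = 2; 0 - 18 = -18, which IS divisible by 2, so compatible.
    Write x = 18 + 36·t and substitute into x ≡ 0 (mod 10): 36·t ≡ 0 − 18 = -18 (mod 10).
    Divide the congruence (and modulus) by g = 2: 18·t ≡ -9 (mod 5).
    Reduce coefficients mod 5: 3·t ≡ 1 (mod 5).
    The inverse of 3 mod 5 is 2 (since 3·2 = 6 = 1·5 + 1), so t ≡ 2·1 = 2 ≡ 2 (mod 5).
    Then x = 18 + 36·2 = 90, valid modulo lcm(36, 10) = 180: x ≡ 90 (mod 180).
Verify: 90 mod 18 = 0, 90 mod 12 = 6, 90 mod 10 = 0.

x ≡ 90 (mod 180).


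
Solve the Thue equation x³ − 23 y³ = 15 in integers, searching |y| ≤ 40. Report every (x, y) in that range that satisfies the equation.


The equation is x³ - 23y³ = 15. For fixed y, x³ = 23·y³ + 15, so a solution requires the RHS to be a perfect cube.
Strategy: iterate y from -40 to 40, compute RHS = 23·y³ + 15, and check whether it is a (positive or negative) perfect cube.
Check small values of y:
  y = 0: RHS = 15 is not a perfect cube.
  y = 1: RHS = 38 is not a perfect cube.
  y = -1: RHS = -8 = (-2)³ ⇒ x = -2 works.
  y = 2: RHS = 199 is not a perfect cube.
  y = -2: RHS = -169 is not a perfect cube.
  y = 3: RHS = 636 is not a perfect cube.
  y = -3: RHS = -606 is not a perfect cube.
Continuing the search up to |y| = 40 finds no further solutions beyond those listed.
Collected solutions: (-2, -1).

Solutions (with |y| ≤ 40): (-2, -1).


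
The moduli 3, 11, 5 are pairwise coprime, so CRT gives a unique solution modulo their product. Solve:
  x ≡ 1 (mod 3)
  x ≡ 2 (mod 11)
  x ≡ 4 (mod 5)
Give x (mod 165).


Moduli 3, 11, 5 are pairwise coprime; by CRT there is a unique solution modulo M = 3 · 11 · 5 = 165.
Solve pairwise, accumulating the modulus:
  Start with x ≡ 1 (mod 3).
  Combine with x ≡ 2 (mod 11): since gcd(3, 11) = 1, we get a unique residue mod 33.
    Write x = 1 + 3·t and substitute into x ≡ 2 (mod 11): 3·t ≡ 2 − 1 = 1 (mod 11).
    The inverse of 3 mod 11 is 4 (since 3·4 = 12 = 1·11 + 1), so t ≡ 4·1 = 4 ≡ 4 (mod 11).
    Then x = 1 + 3·4 = 13, valid modulo lcm(3, 11) = 33: x ≡ 13 (mod 33).
  Combine with x ≡ 4 (mod 5): since gcd(33, 5) = 1, we get a unique residue mod 165.
    Write x = 13 + 33·t and substitute into x ≡ 4 (mod 5): 33·t ≡ 4 − 13 = -9 (mod 5).
    Reduce coefficients mod 5: 3·t ≡ 1 (mod 5).
    The inverse of 3 mod 5 is 2 (since 3·2 = 6 = 1·5 + 1), so t ≡ 2·1 = 2 ≡ 2 (mod 5).
    Then x = 13 + 33·2 = 79, valid modulo lcm(33, 5) = 165: x ≡ 79 (mod 165).
Verify: 79 mod 3 = 1 ✓, 79 mod 11 = 2 ✓, 79 mod 5 = 4 ✓.

x ≡ 79 (mod 165).


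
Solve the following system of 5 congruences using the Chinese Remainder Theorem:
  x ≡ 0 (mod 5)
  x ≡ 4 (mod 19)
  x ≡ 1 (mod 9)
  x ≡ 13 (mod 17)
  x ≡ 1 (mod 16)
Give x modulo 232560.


Product of moduli M = 5 · 19 · 9 · 17 · 16 = 232560.
Merge one congruence at a time:
  Start: x ≡ 0 (mod 5).
  Combine with x ≡ 4 (mod 19); new modulus lcm = 95.
    Write x = 0 + 5·t and substitute into x ≡ 4 (mod 19): 5·t ≡ 4 − 0 = 4 (mod 19).
    The inverse of 5 mod 19 is 4 (since 5·4 = 20 = 1·19 + 1), so t ≡ 4·4 = 16 ≡ 16 (mod 19).
    Then x = 0 + 5·16 = 80, valid modulo lcm(5, 19) = 95: x ≡ 80 (mod 95).
  Combine with x ≡ 1 (mod 9); new modulus lcm = 855.
    Write x = 80 + 95·t and substitute into x ≡ 1 (mod 9): 95·t ≡ 1 − 80 = -79 (mod 9).
    Reduce coefficients mod 9: 5·t ≡ 2 (mod 9).
    The inverse of 5 mod 9 is 2 (since 5·2 = 10 = 1·9 + 1), so t ≡ 2·2 = 4 ≡ 4 (mod 9).
    Then x = 80 + 95·4 = 460, valid modulo lcm(95, 9) = 855: x ≡ 460 (mod 855).
  Combine with x ≡ 13 (mod 17); new modulus lcm = 14535.
    Write x = 460 + 855·t and substitute into x ≡ 13 (mod 17): 855·t ≡ 13 − 460 = -447 (mod 17).
    Reduce coefficients mod 17: 5·t ≡ 12 (mod 17).
    The inverse of 5 mod 17 is 7 (since 5·7 = 35 = 2·17 + 1), so t ≡ 7·12 = 84 ≡ 16 (mod 17).
    Then x = 460 + 855·16 = 14140, valid modulo lcm(855, 17) = 14535: x ≡ 14140 (mod 14535).
  Combine with x ≡ 1 (mod 16); new modulus lcm = 232560.
    Write x = 14140 + 14535·t and substitute into x ≡ 1 (mod 16): 14535·t ≡ 1 − 14140 = -14139 (mod 16).
    Reduce coefficients mod 16: 7·t ≡ 5 (mod 16).
    The inverse of 7 mod 16 is 7 (since 7·7 = 49 = 3·16 + 1), so t ≡ 7·5 = 35 ≡ 3 (mod 16).
    Then x = 14140 + 14535·3 = 57745, valid modulo lcm(14535, 16) = 232560: x ≡ 57745 (mod 232560).
Verify against each original: 57745 mod 5 = 0, 57745 mod 19 = 4, 57745 mod 9 = 1, 57745 mod 17 = 13, 57745 mod 16 = 1.

x ≡ 57745 (mod 232560).
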